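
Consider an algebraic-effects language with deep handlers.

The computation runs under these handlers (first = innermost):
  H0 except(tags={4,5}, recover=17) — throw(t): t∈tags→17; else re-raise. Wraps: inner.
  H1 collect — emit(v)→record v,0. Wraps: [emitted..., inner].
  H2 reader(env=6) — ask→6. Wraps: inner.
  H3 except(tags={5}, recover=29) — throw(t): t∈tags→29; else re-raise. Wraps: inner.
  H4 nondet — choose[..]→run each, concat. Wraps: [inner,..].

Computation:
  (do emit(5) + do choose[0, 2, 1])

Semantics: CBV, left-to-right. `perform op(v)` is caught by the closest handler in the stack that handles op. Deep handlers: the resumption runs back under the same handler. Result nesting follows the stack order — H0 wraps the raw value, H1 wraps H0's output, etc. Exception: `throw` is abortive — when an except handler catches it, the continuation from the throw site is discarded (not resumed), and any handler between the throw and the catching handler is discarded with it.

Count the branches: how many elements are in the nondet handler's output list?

Answer: 3

Working:
emit(5) @ H1 ⇒ out+=5
choose[0, 2, 1] @ H4
  branch[0] choose=0:
    H0 returns 0
    H1 returns [5, 0]
    H2 returns [5, 0]
    H3 returns [5, 0]
    H4 returns [[5, 0]]
  branch[1] choose=2:
    H0 returns 2
    H1 returns [5, 2]
    H2 returns [5, 2]
    H3 returns [5, 2]
    H4 returns [[5, 2]]
  branch[2] choose=1:
    H0 returns 1
    H1 returns [5, 1]
    H2 returns [5, 1]
    H3 returns [5, 1]
    H4 returns [[5, 1]]
= [[5, 0], [5, 2], [5, 1]]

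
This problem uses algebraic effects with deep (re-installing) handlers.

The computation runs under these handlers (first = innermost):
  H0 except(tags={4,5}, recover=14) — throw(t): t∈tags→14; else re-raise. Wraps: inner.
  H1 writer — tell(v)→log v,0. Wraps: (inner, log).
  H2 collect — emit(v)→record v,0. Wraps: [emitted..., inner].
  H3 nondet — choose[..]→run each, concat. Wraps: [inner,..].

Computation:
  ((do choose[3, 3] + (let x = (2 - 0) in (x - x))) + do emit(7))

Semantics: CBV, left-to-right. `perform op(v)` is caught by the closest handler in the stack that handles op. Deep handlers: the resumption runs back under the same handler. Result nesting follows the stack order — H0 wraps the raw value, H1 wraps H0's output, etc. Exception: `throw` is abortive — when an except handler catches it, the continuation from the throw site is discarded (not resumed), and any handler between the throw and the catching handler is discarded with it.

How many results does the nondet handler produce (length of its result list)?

Working:
choose[3, 3] @ H3
  branch[0] choose=3:
    emit(7) @ H2 ⇒ out+=7
    H0 returns 3
    H1 returns (3, ())
    H2 returns [7, (3, ())]
    H3 returns [[7, (3, ())]]
  branch[1] choose=3:
    emit(7) @ H2 ⇒ out+=7
    H0 returns 3
    H1 returns (3, ())
    H2 returns [7, (3, ())]
    H3 returns [[7, (3, ())]]
= [[7, (3, ())], [7, (3, ())]]

Answer: 2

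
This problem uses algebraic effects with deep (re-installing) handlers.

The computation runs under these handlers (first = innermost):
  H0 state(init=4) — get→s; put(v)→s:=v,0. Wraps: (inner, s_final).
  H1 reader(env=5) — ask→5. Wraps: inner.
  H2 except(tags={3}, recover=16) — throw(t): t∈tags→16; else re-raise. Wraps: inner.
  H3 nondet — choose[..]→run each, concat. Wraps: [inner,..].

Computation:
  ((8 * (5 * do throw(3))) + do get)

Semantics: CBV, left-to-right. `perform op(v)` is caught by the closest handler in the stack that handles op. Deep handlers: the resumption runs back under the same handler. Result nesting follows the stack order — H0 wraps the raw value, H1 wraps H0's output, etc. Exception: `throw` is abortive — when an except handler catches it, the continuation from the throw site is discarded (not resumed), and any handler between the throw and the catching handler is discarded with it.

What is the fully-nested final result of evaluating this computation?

Answer: [16]

Working:
throw(3) @ H2 caught ⇒ 16
H3 returns [16]
= [16]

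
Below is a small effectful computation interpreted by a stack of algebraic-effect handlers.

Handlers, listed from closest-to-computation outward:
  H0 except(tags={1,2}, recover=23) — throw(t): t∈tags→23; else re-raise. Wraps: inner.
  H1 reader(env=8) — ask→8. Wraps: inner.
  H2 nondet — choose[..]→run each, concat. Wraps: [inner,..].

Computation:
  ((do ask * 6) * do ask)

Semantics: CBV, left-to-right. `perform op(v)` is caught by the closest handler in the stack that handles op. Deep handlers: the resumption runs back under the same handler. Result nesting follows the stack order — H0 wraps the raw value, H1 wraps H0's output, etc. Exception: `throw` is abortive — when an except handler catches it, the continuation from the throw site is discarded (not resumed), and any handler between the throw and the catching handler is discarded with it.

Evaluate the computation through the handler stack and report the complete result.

Step-by-step:
ask @ H1 ⇒ 8
ask @ H1 ⇒ 8
H0 returns 384
H1 returns 384
H2 returns [384]
= [384]

Answer: [384]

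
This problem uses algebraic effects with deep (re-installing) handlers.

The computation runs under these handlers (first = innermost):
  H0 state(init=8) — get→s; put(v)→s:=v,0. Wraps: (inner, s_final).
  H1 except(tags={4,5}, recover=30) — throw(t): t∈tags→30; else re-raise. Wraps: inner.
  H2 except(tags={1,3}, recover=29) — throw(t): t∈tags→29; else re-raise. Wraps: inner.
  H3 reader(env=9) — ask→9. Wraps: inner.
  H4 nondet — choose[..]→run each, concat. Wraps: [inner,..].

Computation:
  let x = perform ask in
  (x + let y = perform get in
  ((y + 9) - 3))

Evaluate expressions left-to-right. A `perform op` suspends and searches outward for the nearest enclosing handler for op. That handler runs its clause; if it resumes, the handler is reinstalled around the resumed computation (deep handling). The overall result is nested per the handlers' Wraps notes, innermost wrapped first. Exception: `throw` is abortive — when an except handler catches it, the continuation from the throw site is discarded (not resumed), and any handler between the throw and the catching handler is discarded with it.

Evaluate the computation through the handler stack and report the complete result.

Answer: [(23, 8)]

Evaluation trace:
ask @ H3 ⇒ 9
get @ H0 ⇒ 8
H0 returns (23, 8)
H1 returns (23, 8)
H2 returns (23, 8)
H3 returns (23, 8)
H4 returns [(23, 8)]
= [(23, 8)]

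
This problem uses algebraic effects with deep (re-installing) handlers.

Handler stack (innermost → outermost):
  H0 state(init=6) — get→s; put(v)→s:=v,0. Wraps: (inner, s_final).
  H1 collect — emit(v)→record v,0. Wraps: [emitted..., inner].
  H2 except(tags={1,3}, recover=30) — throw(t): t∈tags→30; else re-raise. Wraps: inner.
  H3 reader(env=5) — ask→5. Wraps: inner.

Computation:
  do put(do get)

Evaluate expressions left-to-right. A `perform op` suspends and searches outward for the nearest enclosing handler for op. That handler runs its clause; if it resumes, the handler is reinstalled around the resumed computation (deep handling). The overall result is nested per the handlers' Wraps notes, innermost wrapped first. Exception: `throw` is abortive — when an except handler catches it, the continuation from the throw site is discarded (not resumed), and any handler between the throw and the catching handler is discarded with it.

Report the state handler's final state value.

Working:
get @ H0 ⇒ 6
put(6) @ H0 ⇒ s:=6
H0 returns (0, 6)
H1 returns [(0, 6)]
H2 returns [(0, 6)]
H3 returns [(0, 6)]
= [(0, 6)]

Answer: 6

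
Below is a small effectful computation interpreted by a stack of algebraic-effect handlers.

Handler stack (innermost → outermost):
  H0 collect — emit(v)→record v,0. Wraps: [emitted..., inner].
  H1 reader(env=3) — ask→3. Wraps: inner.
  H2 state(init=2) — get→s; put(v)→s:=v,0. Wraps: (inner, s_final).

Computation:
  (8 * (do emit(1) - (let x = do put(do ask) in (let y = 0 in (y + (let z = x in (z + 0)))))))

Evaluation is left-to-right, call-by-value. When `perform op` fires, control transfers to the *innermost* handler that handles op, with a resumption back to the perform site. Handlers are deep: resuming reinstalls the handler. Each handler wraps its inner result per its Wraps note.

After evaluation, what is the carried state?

Step-by-step:
emit(1) @ H0 ⇒ out+=1
ask @ H1 ⇒ 3
put(3) @ H2 ⇒ s:=3
H0 returns [1, 0]
H1 returns [1, 0]
H2 returns ([1, 0], 3)
= ([1, 0], 3)

Answer: 3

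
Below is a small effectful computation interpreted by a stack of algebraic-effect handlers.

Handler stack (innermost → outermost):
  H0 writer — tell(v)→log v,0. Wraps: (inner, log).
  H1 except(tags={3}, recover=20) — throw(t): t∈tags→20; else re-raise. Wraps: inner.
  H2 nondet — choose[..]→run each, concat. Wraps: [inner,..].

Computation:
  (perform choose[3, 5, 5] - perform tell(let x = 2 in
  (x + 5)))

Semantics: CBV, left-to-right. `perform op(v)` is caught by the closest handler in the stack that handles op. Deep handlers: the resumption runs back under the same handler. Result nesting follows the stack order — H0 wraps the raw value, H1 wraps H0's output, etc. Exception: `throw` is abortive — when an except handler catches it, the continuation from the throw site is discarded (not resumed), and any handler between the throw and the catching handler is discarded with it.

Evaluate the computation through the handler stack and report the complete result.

Answer: [(3, (7)), (5, (7)), (5, (7))]

Evaluation trace:
choose[3, 5, 5] @ H2
  branch[0] choose=3:
    tell(7) @ H0 ⇒ log+=7
    H0 returns (3, (7))
    H1 returns (3, (7))
    H2 returns [(3, (7))]
  branch[1] choose=5:
    tell(7) @ H0 ⇒ log+=7
    H0 returns (5, (7))
    H1 returns (5, (7))
    H2 returns [(5, (7))]
  branch[2] choose=5:
    tell(7) @ H0 ⇒ log+=7
    H0 returns (5, (7))
    H1 returns (5, (7))
    H2 returns [(5, (7))]
= [(3, (7)), (5, (7)), (5, (7))]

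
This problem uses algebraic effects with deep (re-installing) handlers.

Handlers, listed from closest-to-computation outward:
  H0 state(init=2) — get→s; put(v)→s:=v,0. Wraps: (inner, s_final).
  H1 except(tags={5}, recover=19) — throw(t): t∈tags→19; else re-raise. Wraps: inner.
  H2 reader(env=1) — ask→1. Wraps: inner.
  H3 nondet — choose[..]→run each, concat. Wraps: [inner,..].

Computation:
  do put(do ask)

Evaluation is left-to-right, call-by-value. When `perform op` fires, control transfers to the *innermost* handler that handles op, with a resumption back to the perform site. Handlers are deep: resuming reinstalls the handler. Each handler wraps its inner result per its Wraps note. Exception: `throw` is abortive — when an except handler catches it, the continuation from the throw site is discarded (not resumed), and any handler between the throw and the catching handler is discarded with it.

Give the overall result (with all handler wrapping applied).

Answer: [(0, 1)]

Evaluation trace:
ask @ H2 ⇒ 1
put(1) @ H0 ⇒ s:=1
H0 returns (0, 1)
H1 returns (0, 1)
H2 returns (0, 1)
H3 returns [(0, 1)]
= [(0, 1)]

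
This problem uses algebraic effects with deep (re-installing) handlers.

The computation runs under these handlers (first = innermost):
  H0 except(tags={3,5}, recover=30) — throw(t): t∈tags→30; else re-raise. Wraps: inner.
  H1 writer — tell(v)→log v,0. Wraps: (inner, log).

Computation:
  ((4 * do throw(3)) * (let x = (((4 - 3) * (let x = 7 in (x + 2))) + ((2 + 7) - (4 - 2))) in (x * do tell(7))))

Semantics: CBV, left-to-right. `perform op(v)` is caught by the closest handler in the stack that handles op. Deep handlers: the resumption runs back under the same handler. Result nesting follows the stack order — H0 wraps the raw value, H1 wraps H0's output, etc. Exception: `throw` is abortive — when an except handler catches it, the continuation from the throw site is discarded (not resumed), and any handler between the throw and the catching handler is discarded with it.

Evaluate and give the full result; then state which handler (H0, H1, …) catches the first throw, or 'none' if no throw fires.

Evaluation trace:
throw(3) @ H0 caught ⇒ 30
H1 returns (30, ())
= (30, ())

Answer: (30, ()) ; first throw caught by: H0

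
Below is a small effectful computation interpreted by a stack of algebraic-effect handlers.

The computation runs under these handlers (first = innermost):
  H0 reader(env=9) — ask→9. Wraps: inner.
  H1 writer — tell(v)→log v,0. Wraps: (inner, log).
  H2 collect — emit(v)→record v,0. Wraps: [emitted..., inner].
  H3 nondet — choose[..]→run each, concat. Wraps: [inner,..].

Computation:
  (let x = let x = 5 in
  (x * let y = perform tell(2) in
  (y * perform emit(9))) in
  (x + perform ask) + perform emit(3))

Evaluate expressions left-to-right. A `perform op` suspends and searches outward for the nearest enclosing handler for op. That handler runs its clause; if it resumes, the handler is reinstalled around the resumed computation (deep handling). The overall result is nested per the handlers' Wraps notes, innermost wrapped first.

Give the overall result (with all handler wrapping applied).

Step-by-step:
tell(2) @ H1 ⇒ log+=2
emit(9) @ H2 ⇒ out+=9
ask @ H0 ⇒ 9
emit(3) @ H2 ⇒ out+=3
H0 returns 9
H1 returns (9, (2))
H2 returns [9, 3, (9, (2))]
H3 returns [[9, 3, (9, (2))]]
= [[9, 3, (9, (2))]]

Answer: [[9, 3, (9, (2))]]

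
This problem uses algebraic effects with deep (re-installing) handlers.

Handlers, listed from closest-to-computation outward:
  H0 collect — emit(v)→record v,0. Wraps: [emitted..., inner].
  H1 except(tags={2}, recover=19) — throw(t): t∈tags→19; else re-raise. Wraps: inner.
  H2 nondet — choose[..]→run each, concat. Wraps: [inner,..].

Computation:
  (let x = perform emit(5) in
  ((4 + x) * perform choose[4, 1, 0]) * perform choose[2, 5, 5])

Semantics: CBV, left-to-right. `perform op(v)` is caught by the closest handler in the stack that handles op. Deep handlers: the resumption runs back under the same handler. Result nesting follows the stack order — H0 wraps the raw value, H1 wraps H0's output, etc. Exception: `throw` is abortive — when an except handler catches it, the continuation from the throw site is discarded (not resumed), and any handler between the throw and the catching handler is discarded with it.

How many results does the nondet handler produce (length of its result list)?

Answer: 9

Evaluation trace:
emit(5) @ H0 ⇒ out+=5
choose[4, 1, 0] @ H2
  branch[0] choose=4:
    choose[2, 5, 5] @ H2
      branch[0] choose=2:
        H0 returns [5, 32]
        H1 returns [5, 32]
        H2 returns [[5, 32]]
      branch[1] choose=5:
        H0 returns [5, 80]
        H1 returns [5, 80]
        H2 returns [[5, 80]]
      branch[2] choose=5:
        H0 returns [5, 80]
        H1 returns [5, 80]
        H2 returns [[5, 80]]
  branch[1] choose=1:
    choose[2, 5, 5] @ H2
      branch[0] choose=2:
        H0 returns [5, 8]
        H1 returns [5, 8]
        H2 returns [[5, 8]]
      branch[1] choose=5:
        H0 returns [5, 20]
        H1 returns [5, 20]
        H2 returns [[5, 20]]
      branch[2] choose=5:
        H0 returns [5, 20]
        H1 returns [5, 20]
        H2 returns [[5, 20]]
  branch[2] choose=0:
    choose[2, 5, 5] @ H2
      branch[0] choose=2:
        H0 returns [5, 0]
        H1 returns [5, 0]
        H2 returns [[5, 0]]
      branch[1] choose=5:
        H0 returns [5, 0]
        H1 returns [5, 0]
        H2 returns [[5, 0]]
      branch[2] choose=5:
        H0 returns [5, 0]
        H1 returns [5, 0]
        H2 returns [[5, 0]]
= [[5, 32], [5, 80], [5, 80], [5, 8], [5, 20], [5, 20], [5, 0], [5, 0], [5, 0]]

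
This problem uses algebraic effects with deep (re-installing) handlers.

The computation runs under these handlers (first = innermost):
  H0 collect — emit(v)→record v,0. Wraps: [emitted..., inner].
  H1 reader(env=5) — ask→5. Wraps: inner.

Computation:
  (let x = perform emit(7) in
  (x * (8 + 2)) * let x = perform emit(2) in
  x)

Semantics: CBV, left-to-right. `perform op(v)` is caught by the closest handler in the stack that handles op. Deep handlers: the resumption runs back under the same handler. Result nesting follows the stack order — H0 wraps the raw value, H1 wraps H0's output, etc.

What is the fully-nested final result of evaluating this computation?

Answer: [7, 2, 0]

Evaluation trace:
emit(7) @ H0 ⇒ out+=7
emit(2) @ H0 ⇒ out+=2
H0 returns [7, 2, 0]
H1 returns [7, 2, 0]
= [7, 2, 0]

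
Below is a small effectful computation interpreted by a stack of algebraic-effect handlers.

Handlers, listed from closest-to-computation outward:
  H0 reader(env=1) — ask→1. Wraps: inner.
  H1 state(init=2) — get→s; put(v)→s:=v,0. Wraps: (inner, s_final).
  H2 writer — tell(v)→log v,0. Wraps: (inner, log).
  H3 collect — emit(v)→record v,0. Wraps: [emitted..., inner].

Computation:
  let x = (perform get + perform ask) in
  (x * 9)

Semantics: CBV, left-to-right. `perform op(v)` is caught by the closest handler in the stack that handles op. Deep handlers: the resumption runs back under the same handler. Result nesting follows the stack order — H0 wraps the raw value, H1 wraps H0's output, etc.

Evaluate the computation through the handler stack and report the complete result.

Answer: [((27, 2), ())]

Working:
get @ H1 ⇒ 2
ask @ H0 ⇒ 1
H0 returns 27
H1 returns (27, 2)
H2 returns ((27, 2), ())
H3 returns [((27, 2), ())]
= [((27, 2), ())]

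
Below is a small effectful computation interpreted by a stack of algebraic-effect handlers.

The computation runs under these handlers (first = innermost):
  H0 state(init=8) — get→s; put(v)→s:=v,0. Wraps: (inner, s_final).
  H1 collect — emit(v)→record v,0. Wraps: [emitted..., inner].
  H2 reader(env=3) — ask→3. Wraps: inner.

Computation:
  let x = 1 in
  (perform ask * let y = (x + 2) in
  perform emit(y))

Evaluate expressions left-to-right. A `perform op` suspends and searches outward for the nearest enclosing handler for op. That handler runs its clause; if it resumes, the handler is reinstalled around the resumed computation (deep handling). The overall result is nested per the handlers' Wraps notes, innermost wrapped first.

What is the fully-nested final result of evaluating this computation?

Evaluation trace:
ask @ H2 ⇒ 3
emit(3) @ H1 ⇒ out+=3
H0 returns (0, 8)
H1 returns [3, (0, 8)]
H2 returns [3, (0, 8)]
= [3, (0, 8)]

Answer: [3, (0, 8)]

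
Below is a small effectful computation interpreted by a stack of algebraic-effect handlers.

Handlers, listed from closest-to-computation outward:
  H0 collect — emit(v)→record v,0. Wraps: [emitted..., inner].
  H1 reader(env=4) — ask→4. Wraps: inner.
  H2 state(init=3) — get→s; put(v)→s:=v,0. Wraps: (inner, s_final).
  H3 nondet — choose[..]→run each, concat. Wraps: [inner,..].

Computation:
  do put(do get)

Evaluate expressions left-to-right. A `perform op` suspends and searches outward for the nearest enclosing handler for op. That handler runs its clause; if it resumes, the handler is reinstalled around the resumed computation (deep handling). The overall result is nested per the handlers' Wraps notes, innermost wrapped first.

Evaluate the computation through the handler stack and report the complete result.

Answer: [([0], 3)]

Evaluation trace:
get @ H2 ⇒ 3
put(3) @ H2 ⇒ s:=3
H0 returns [0]
H1 returns [0]
H2 returns ([0], 3)
H3 returns [([0], 3)]
= [([0], 3)]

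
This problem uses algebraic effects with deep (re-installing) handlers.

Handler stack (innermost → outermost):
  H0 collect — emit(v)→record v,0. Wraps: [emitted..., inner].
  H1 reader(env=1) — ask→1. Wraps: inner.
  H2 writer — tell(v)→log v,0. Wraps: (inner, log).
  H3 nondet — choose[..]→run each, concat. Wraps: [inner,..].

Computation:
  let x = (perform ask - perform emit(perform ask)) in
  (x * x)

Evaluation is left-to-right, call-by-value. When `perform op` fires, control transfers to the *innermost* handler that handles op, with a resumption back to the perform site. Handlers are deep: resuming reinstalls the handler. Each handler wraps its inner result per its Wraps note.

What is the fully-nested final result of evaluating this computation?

Answer: [([1, 1], ())]

Step-by-step:
ask @ H1 ⇒ 1
ask @ H1 ⇒ 1
emit(1) @ H0 ⇒ out+=1
H0 returns [1, 1]
H1 returns [1, 1]
H2 returns ([1, 1], ())
H3 returns [([1, 1], ())]
= [([1, 1], ())]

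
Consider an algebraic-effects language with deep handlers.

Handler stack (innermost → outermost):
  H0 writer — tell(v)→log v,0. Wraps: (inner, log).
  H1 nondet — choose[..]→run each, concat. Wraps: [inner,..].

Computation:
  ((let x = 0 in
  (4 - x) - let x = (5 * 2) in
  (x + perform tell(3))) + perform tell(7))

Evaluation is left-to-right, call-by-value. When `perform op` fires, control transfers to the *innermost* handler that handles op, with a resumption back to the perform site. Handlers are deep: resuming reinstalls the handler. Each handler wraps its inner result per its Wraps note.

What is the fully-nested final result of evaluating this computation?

Working:
tell(3) @ H0 ⇒ log+=3
tell(7) @ H0 ⇒ log+=7
H0 returns (-6, (3, 7))
H1 returns [(-6, (3, 7))]
= [(-6, (3, 7))]

Answer: [(-6, (3, 7))]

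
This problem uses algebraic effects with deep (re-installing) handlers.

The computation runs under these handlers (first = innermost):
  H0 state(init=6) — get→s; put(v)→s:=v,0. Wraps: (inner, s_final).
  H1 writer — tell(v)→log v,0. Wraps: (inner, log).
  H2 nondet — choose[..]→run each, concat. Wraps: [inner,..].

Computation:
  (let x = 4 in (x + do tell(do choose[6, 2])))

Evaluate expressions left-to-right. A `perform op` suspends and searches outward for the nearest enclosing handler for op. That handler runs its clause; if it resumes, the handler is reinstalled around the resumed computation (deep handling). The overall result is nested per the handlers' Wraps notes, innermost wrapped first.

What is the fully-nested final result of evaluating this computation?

Evaluation trace:
choose[6, 2] @ H2
  branch[0] choose=6:
    tell(6) @ H1 ⇒ log+=6
    H0 returns (4, 6)
    H1 returns ((4, 6), (6))
    H2 returns [((4, 6), (6))]
  branch[1] choose=2:
    tell(2) @ H1 ⇒ log+=2
    H0 returns (4, 6)
    H1 returns ((4, 6), (2))
    H2 returns [((4, 6), (2))]
= [((4, 6), (6)), ((4, 6), (2))]

Answer: [((4, 6), (6)), ((4, 6), (2))]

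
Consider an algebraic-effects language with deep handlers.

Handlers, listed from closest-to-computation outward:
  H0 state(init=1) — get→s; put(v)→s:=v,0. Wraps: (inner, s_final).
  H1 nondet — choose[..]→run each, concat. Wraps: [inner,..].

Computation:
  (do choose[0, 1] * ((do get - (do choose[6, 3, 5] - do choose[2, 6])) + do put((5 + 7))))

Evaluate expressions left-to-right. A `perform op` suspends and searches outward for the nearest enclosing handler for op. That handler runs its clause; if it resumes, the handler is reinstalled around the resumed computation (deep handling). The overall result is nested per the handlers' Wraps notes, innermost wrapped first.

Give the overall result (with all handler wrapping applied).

Step-by-step:
choose[0, 1] @ H1
  branch[0] choose=0:
    get @ H0 ⇒ 1
    choose[6, 3, 5] @ H1
      branch[0] choose=6:
        choose[2, 6] @ H1
          branch[0] choose=2:
            put(12) @ H0 ⇒ s:=12
            H0 returns (0, 12)
            H1 returns [(0, 12)]
          branch[1] choose=6:
            put(12) @ H0 ⇒ s:=12
            H0 returns (0, 12)
            H1 returns [(0, 12)]
      branch[1] choose=3:
        choose[2, 6] @ H1
          branch[0] choose=2:
            put(12) @ H0 ⇒ s:=12
            H0 returns (0, 12)
            H1 returns [(0, 12)]
          branch[1] choose=6:
            put(12) @ H0 ⇒ s:=12
            H0 returns (0, 12)
            H1 returns [(0, 12)]
      branch[2] choose=5:
        choose[2, 6] @ H1
          branch[0] choose=2:
            put(12) @ H0 ⇒ s:=12
            H0 returns (0, 12)
            H1 returns [(0, 12)]
          branch[1] choose=6:
            put(12) @ H0 ⇒ s:=12
            H0 returns (0, 12)
            H1 returns [(0, 12)]
  branch[1] choose=1:
    get @ H0 ⇒ 1
    choose[6, 3, 5] @ H1
      branch[0] choose=6:
        choose[2, 6] @ H1
          branch[0] choose=2:
            put(12) @ H0 ⇒ s:=12
            H0 returns (-3, 12)
            H1 returns [(-3, 12)]
          branch[1] choose=6:
            put(12) @ H0 ⇒ s:=12
            H0 returns (1, 12)
            H1 returns [(1, 12)]
      branch[1] choose=3:
        choose[2, 6] @ H1
          branch[0] choose=2:
            put(12) @ H0 ⇒ s:=12
            H0 returns (0, 12)
            H1 returns [(0, 12)]
          branch[1] choose=6:
            put(12) @ H0 ⇒ s:=12
            H0 returns (4, 12)
            H1 returns [(4, 12)]
      branch[2] choose=5:
        choose[2, 6] @ H1
          branch[0] choose=2:
            put(12) @ H0 ⇒ s:=12
            H0 returns (-2, 12)
            H1 returns [(-2, 12)]
          branch[1] choose=6:
            put(12) @ H0 ⇒ s:=12
            H0 returns (2, 12)
            H1 returns [(2, 12)]
= [(0, 12), (0, 12), (0, 12), (0, 12), (0, 12), (0, 12), (-3, 12), (1, 12), (0, 12), (4, 12), (-2, 12), (2, 12)]

Answer: [(0, 12), (0, 12), (0, 12), (0, 12), (0, 12), (0, 12), (-3, 12), (1, 12), (0, 12), (4, 12), (-2, 12), (2, 12)]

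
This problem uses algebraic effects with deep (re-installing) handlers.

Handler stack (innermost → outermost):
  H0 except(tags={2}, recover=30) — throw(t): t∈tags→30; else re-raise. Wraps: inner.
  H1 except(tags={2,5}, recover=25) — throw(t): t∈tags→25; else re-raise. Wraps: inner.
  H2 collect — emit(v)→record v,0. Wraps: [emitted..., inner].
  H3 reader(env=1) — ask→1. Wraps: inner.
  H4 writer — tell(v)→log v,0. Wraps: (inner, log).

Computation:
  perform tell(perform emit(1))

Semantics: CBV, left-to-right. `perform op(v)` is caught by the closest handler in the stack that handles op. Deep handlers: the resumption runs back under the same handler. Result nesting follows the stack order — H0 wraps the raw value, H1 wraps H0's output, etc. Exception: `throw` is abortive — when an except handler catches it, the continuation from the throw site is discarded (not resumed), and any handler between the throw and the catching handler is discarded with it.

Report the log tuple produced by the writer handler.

Answer: (0)

Working:
emit(1) @ H2 ⇒ out+=1
tell(0) @ H4 ⇒ log+=0
H0 returns 0
H1 returns 0
H2 returns [1, 0]
H3 returns [1, 0]
H4 returns ([1, 0], (0))
= ([1, 0], (0))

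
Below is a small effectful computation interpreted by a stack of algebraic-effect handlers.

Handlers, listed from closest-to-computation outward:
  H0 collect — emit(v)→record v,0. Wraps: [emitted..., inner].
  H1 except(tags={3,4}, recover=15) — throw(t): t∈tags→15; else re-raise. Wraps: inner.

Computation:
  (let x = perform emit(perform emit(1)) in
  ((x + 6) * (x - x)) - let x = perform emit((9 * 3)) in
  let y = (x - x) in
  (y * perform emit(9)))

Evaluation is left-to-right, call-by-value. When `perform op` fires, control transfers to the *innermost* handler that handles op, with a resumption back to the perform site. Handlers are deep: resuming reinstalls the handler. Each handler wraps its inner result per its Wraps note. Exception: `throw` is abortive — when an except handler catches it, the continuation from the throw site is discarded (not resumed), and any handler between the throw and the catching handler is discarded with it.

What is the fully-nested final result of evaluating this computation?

Answer: [1, 0, 27, 9, 0]

Working:
emit(1) @ H0 ⇒ out+=1
emit(0) @ H0 ⇒ out+=0
emit(27) @ H0 ⇒ out+=27
emit(9) @ H0 ⇒ out+=9
H0 returns [1, 0, 27, 9, 0]
H1 returns [1, 0, 27, 9, 0]
= [1, 0, 27, 9, 0]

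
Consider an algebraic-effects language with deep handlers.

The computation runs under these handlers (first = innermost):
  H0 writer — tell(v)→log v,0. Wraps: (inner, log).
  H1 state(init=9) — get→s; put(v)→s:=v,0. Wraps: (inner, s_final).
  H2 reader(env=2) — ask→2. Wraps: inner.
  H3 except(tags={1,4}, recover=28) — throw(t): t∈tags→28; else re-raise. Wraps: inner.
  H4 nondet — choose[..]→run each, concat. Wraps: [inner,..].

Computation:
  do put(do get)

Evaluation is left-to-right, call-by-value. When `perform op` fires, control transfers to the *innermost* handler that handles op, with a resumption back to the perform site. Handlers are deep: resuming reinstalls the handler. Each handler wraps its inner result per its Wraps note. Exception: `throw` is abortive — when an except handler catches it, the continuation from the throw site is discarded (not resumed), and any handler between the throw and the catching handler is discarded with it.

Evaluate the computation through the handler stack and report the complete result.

Working:
get @ H1 ⇒ 9
put(9) @ H1 ⇒ s:=9
H0 returns (0, ())
H1 returns ((0, ()), 9)
H2 returns ((0, ()), 9)
H3 returns ((0, ()), 9)
H4 returns [((0, ()), 9)]
= [((0, ()), 9)]

Answer: [((0, ()), 9)]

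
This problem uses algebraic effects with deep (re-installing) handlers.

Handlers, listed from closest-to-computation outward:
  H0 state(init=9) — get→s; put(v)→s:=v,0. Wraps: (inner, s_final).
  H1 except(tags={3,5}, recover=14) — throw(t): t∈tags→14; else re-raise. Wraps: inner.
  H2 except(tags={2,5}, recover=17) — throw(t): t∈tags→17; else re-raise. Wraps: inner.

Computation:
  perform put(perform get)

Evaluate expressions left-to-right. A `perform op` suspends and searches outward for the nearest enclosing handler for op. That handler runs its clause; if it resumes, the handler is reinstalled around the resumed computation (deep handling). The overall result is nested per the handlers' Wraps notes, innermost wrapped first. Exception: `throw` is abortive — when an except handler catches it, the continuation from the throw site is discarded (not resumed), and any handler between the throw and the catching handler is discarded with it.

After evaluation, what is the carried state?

Answer: 9

Working:
get @ H0 ⇒ 9
put(9) @ H0 ⇒ s:=9
H0 returns (0, 9)
H1 returns (0, 9)
H2 returns (0, 9)
= (0, 9)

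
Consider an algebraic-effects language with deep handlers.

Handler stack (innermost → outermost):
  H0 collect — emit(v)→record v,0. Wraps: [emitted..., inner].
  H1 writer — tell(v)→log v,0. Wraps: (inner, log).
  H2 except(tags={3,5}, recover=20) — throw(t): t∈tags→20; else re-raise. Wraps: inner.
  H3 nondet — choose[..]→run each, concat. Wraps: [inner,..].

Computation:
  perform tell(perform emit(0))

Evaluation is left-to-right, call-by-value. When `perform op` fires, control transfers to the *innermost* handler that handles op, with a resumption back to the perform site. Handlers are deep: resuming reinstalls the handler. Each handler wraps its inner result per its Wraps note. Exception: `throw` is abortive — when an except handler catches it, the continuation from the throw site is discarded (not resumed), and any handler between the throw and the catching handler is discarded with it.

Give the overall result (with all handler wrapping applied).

Answer: [([0, 0], (0))]

Step-by-step:
emit(0) @ H0 ⇒ out+=0
tell(0) @ H1 ⇒ log+=0
H0 returns [0, 0]
H1 returns ([0, 0], (0))
H2 returns ([0, 0], (0))
H3 returns [([0, 0], (0))]
= [([0, 0], (0))]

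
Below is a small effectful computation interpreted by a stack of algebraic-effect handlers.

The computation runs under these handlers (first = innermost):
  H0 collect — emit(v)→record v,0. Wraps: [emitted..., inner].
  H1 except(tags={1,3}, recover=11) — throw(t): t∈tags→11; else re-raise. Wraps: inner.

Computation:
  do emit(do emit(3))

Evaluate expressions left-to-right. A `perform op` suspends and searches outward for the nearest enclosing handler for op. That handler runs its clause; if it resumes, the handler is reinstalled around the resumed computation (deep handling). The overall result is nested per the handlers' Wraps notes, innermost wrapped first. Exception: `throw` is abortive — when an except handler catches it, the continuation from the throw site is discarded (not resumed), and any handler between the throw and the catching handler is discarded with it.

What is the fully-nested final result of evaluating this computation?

Answer: [3, 0, 0]

Step-by-step:
emit(3) @ H0 ⇒ out+=3
emit(0) @ H0 ⇒ out+=0
H0 returns [3, 0, 0]
H1 returns [3, 0, 0]
= [3, 0, 0]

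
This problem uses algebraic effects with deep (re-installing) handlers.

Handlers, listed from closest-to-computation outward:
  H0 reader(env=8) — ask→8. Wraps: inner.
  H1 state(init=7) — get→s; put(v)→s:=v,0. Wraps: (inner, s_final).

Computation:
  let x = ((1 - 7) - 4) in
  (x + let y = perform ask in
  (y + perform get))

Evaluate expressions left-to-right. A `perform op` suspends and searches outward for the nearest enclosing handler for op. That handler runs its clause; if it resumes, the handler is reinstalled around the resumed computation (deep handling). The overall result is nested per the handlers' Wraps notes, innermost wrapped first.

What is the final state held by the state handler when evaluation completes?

Answer: 7

Working:
ask @ H0 ⇒ 8
get @ H1 ⇒ 7
H0 returns 5
H1 returns (5, 7)
= (5, 7)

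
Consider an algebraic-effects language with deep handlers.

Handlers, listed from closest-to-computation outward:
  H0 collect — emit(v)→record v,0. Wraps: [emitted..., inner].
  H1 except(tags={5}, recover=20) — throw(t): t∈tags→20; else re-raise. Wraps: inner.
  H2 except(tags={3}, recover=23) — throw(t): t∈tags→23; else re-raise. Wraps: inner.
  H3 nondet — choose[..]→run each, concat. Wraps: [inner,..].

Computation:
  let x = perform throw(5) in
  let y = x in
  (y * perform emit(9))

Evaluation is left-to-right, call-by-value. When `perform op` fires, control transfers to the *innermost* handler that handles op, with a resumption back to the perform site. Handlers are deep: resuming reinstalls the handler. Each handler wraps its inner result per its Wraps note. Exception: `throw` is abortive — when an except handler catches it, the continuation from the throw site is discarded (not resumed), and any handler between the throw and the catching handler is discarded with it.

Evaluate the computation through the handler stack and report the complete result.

Answer: [20]

Working:
throw(5) @ H1 caught ⇒ 20
H2 returns 20
H3 returns [20]
= [20]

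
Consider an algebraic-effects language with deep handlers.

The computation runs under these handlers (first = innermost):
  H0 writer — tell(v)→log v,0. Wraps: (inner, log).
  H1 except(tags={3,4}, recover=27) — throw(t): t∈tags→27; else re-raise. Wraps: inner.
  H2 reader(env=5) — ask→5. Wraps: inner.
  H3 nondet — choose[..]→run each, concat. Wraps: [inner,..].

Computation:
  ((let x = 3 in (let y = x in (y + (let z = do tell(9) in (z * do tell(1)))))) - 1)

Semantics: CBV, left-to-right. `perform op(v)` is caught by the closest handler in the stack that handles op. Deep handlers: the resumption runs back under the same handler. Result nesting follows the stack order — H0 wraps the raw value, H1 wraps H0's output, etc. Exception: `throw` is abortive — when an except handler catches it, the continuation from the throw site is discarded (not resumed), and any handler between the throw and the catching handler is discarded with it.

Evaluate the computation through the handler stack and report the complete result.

Evaluation trace:
tell(9) @ H0 ⇒ log+=9
tell(1) @ H0 ⇒ log+=1
H0 returns (2, (9, 1))
H1 returns (2, (9, 1))
H2 returns (2, (9, 1))
H3 returns [(2, (9, 1))]
= [(2, (9, 1))]

Answer: [(2, (9, 1))]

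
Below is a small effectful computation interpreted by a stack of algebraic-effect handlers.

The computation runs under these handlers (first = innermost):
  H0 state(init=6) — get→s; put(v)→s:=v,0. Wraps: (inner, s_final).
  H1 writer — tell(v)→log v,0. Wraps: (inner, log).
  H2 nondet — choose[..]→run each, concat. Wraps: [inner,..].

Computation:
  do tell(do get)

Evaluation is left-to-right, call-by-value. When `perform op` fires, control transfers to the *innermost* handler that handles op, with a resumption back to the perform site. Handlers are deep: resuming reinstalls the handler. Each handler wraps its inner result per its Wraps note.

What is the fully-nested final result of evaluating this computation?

Answer: [((0, 6), (6))]

Working:
get @ H0 ⇒ 6
tell(6) @ H1 ⇒ log+=6
H0 returns (0, 6)
H1 returns ((0, 6), (6))
H2 returns [((0, 6), (6))]
= [((0, 6), (6))]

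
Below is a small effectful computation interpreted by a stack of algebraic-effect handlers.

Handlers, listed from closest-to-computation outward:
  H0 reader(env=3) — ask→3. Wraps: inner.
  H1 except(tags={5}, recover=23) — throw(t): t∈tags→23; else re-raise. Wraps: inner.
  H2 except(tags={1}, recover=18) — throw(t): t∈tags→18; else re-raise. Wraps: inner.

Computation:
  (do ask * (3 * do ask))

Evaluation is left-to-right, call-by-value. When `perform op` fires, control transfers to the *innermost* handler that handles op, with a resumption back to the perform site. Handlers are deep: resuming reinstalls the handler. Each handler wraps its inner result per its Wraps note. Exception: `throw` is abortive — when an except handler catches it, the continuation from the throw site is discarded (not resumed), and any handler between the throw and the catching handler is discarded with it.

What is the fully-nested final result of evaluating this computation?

Working:
ask @ H0 ⇒ 3
ask @ H0 ⇒ 3
H0 returns 27
H1 returns 27
H2 returns 27
= 27

Answer: 27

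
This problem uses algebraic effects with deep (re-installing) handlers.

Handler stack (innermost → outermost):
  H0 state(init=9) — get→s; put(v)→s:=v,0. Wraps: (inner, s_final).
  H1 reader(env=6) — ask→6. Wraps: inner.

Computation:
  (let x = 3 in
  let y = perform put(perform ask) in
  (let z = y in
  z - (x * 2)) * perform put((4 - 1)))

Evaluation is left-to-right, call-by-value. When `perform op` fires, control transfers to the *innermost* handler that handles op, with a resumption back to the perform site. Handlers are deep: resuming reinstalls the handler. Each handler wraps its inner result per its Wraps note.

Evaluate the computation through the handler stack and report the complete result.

Working:
ask @ H1 ⇒ 6
put(6) @ H0 ⇒ s:=6
put(3) @ H0 ⇒ s:=3
H0 returns (0, 3)
H1 returns (0, 3)
= (0, 3)

Answer: (0, 3)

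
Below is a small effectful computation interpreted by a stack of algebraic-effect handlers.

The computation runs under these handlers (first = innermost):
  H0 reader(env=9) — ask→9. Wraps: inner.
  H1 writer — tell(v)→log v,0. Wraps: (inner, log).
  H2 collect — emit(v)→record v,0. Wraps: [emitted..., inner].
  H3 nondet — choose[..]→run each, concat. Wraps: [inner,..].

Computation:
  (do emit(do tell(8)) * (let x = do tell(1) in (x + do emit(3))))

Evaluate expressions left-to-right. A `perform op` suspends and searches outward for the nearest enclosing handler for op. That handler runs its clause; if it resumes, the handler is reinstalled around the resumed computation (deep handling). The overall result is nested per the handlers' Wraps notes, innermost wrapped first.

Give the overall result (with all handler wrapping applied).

Answer: [[0, 3, (0, (8, 1))]]

Evaluation trace:
tell(8) @ H1 ⇒ log+=8
emit(0) @ H2 ⇒ out+=0
tell(1) @ H1 ⇒ log+=1
emit(3) @ H2 ⇒ out+=3
H0 returns 0
H1 returns (0, (8, 1))
H2 returns [0, 3, (0, (8, 1))]
H3 returns [[0, 3, (0, (8, 1))]]
= [[0, 3, (0, (8, 1))]]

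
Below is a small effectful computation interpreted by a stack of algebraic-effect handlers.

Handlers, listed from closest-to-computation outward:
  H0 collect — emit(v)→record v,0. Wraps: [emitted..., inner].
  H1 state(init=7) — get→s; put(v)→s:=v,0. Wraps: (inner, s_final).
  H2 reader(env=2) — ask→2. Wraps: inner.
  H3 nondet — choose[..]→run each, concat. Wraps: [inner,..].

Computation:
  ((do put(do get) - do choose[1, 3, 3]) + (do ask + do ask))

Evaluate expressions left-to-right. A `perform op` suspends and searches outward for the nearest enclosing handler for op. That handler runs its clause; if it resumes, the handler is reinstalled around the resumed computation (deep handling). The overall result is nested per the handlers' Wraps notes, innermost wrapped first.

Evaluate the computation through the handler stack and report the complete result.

Evaluation trace:
get @ H1 ⇒ 7
put(7) @ H1 ⇒ s:=7
choose[1, 3, 3] @ H3
  branch[0] choose=1:
    ask @ H2 ⇒ 2
    ask @ H2 ⇒ 2
    H0 returns [3]
    H1 returns ([3], 7)
    H2 returns ([3], 7)
    H3 returns [([3], 7)]
  branch[1] choose=3:
    ask @ H2 ⇒ 2
    ask @ H2 ⇒ 2
    H0 returns [1]
    H1 returns ([1], 7)
    H2 returns ([1], 7)
    H3 returns [([1], 7)]
  branch[2] choose=3:
    ask @ H2 ⇒ 2
    ask @ H2 ⇒ 2
    H0 returns [1]
    H1 returns ([1], 7)
    H2 returns ([1], 7)
    H3 returns [([1], 7)]
= [([3], 7), ([1], 7), ([1], 7)]

Answer: [([3], 7), ([1], 7), ([1], 7)]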